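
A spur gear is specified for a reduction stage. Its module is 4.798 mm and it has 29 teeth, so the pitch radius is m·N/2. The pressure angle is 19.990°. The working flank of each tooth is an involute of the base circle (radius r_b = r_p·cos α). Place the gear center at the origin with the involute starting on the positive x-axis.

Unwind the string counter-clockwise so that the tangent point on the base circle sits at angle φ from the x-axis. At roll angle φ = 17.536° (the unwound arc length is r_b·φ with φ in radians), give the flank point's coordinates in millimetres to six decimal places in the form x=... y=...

pitch radius r_p = m·N/2 = 4.798·29/2 = 69.571000
base radius r_b = r_p·cos α = 69.571000·cos 19.990° = 65.379507
roll angle φ = 17.536° = 0.30606094 rad
x = r_b·(cos φ + φ·sin φ) = 65.379507·(0.95352782 + 0.30606094·0.30130498) = 68.370326
y = r_b·(sin φ − φ·cos φ) = 65.379507·(0.30130498 − 0.30606094·0.95352782) = 0.618971

x=68.370326 y=0.618971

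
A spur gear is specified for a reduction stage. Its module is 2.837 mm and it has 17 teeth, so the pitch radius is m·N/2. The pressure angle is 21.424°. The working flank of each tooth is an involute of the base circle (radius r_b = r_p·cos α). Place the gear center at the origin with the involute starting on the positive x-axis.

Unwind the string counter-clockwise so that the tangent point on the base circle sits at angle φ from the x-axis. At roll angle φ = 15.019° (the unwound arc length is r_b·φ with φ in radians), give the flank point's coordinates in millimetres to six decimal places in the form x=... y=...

x=23.206300 y=0.133853

pitch radius r_p = m·N/2 = 2.837·17/2 = 24.114500
base radius r_b = r_p·cos α = 24.114500·cos 21.424° = 22.448258
roll angle φ = 15.019° = 0.26213100 rad
x = r_b·(cos φ + φ·sin φ) = 22.448258·(0.96583995 + 0.26213100·0.25913934) = 23.206300
y = r_b·(sin φ − φ·cos φ) = 22.448258·(0.25913934 − 0.26213100·0.96583995) = 0.133853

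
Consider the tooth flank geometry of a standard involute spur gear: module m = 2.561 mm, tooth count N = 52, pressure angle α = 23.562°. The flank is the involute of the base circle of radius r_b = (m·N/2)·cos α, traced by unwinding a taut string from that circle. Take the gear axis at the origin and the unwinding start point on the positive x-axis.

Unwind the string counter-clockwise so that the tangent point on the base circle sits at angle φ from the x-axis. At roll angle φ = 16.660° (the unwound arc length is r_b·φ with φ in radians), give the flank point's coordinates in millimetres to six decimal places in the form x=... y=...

pitch radius r_p = m·N/2 = 2.561·52/2 = 66.586000
base radius r_b = r_p·cos α = 66.586000·cos 23.562° = 61.034595
roll angle φ = 16.660° = 0.29077185 rad
x = r_b·(cos φ + φ·sin φ) = 61.034595·(0.95802288 + 0.29077185·0.28669176) = 63.560498
y = r_b·(sin φ − φ·cos φ) = 61.034595·(0.28669176 − 0.29077185·0.95802288) = 0.495947

x=63.560498 y=0.495947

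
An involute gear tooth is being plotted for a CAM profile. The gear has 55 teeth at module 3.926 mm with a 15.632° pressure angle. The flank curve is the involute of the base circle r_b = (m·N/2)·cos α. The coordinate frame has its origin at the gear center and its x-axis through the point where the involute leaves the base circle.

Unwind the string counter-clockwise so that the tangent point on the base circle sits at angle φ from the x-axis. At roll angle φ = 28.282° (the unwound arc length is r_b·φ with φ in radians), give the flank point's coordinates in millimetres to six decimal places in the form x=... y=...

pitch radius r_p = m·N/2 = 3.926·55/2 = 107.965000
base radius r_b = r_p·cos α = 107.965000·cos 15.632° = 103.971615
roll angle φ = 28.282° = 0.49361402 rad
x = r_b·(cos φ + φ·sin φ) = 103.971615·(0.88062625 + 0.49361402·0.47381158) = 115.877018
y = r_b·(sin φ − φ·cos φ) = 103.971615·(0.47381158 − 0.49361402·0.88062625) = 4.067589

x=115.877018 y=4.067589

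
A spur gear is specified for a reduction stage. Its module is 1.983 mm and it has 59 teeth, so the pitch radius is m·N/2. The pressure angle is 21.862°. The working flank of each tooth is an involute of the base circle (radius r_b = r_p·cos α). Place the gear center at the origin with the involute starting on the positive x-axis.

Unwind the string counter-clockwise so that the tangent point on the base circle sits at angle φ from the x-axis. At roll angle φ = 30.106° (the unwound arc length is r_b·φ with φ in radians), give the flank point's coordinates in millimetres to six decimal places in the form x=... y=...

pitch radius r_p = m·N/2 = 1.983·59/2 = 58.498500
base radius r_b = r_p·cos α = 58.498500·cos 21.862° = 54.291488
roll angle φ = 30.106° = 0.52544882 rad
x = r_b·(cos φ + φ·sin φ) = 54.291488·(0.86509890 + 0.52544882·0.50160133) = 61.276888
y = r_b·(sin φ − φ·cos φ) = 54.291488·(0.50160133 − 0.52544882·0.86509890) = 2.553662

x=61.276888 y=2.553662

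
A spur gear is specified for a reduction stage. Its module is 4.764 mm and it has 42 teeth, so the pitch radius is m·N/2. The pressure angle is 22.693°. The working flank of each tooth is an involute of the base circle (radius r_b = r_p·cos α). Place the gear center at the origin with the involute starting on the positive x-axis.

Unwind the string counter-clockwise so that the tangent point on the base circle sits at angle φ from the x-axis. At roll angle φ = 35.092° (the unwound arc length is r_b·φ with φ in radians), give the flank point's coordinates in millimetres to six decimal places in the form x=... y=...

pitch radius r_p = m·N/2 = 4.764·42/2 = 100.044000
base radius r_b = r_p·cos α = 100.044000·cos 22.693° = 92.299117
roll angle φ = 35.092° = 0.61247094 rad
x = r_b·(cos φ + φ·sin φ) = 92.299117·(0.81823000 + 0.61247094·0.57489101) = 108.020798
y = r_b·(sin φ − φ·cos φ) = 92.299117·(0.57489101 − 0.61247094·0.81823000) = 6.806960

x=108.020798 y=6.806960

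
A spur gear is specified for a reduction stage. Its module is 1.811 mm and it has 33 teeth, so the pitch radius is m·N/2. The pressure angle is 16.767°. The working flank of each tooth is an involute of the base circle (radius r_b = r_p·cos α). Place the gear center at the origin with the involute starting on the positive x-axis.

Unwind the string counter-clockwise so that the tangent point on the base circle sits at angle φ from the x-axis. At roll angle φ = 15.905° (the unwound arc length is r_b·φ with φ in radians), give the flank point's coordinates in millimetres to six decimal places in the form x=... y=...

pitch radius r_p = m·N/2 = 1.811·33/2 = 29.881500
base radius r_b = r_p·cos α = 29.881500·cos 16.767° = 28.611112
roll angle φ = 15.905° = 0.27759462 rad
x = r_b·(cos φ + φ·sin φ) = 28.611112·(0.96171740 + 0.27759462·0.27404315) = 29.692335
y = r_b·(sin φ − φ·cos φ) = 28.611112·(0.27404315 − 0.27759462·0.96171740) = 0.202440

x=29.692335 y=0.202440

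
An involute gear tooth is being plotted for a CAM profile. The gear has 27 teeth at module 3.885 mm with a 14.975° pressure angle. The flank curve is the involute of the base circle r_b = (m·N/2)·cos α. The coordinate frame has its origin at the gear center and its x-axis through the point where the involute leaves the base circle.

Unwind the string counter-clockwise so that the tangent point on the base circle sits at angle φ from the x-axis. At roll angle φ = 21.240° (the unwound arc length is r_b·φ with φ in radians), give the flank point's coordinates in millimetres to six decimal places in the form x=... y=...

x=54.029009 y=0.848621

pitch radius r_p = m·N/2 = 3.885·27/2 = 52.447500
base radius r_b = r_p·cos α = 52.447500·cos 14.975° = 50.666313
roll angle φ = 21.240° = 0.37070793 rad
x = r_b·(cos φ + φ·sin φ) = 50.666313·(0.93207111 + 0.37070793·0.36227537) = 54.029009
y = r_b·(sin φ − φ·cos φ) = 50.666313·(0.36227537 − 0.37070793·0.93207111) = 0.848621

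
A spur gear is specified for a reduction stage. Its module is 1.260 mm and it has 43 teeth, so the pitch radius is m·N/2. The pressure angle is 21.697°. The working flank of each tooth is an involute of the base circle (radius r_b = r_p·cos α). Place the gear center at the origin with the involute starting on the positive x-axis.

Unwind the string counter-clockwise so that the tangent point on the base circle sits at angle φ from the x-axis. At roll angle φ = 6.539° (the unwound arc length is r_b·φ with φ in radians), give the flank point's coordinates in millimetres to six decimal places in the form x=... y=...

pitch radius r_p = m·N/2 = 1.260·43/2 = 27.090000
base radius r_b = r_p·cos α = 27.090000·cos 21.697° = 25.170726
roll angle φ = 6.539° = 0.11412708 rad
x = r_b·(cos φ + φ·sin φ) = 25.170726·(0.99349457 + 0.11412708·0.11387949) = 25.334117
y = r_b·(sin φ − φ·cos φ) = 25.170726·(0.11387949 − 0.11412708·0.99349457) = 0.012456

x=25.334117 y=0.012456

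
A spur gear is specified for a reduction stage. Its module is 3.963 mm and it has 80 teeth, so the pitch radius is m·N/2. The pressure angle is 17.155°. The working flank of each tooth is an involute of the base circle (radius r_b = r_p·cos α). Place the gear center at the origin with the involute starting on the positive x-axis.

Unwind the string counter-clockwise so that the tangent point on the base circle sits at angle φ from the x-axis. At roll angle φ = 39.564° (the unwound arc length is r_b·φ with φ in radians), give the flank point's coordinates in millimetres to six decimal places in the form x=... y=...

pitch radius r_p = m·N/2 = 3.963·80/2 = 158.520000
base radius r_b = r_p·cos α = 158.520000·cos 17.155° = 151.467495
roll angle φ = 39.564° = 0.69052207 rad
x = r_b·(cos φ + φ·sin φ) = 151.467495·(0.77091360 + 0.69052207·0.63693974) = 183.386928
y = r_b·(sin φ − φ·cos φ) = 151.467495·(0.63693974 − 0.69052207·0.77091360) = 15.844543

x=183.386928 y=15.844543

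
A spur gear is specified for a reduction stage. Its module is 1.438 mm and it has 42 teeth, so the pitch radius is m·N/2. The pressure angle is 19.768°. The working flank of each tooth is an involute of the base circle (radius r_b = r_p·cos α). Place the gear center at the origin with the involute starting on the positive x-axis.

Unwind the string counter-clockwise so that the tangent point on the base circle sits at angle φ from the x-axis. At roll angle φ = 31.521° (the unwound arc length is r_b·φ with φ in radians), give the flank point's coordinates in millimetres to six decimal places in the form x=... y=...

pitch radius r_p = m·N/2 = 1.438·42/2 = 30.198000
base radius r_b = r_p·cos α = 30.198000·cos 19.768° = 28.418426
roll angle φ = 31.521° = 0.55014523 rad
x = r_b·(cos φ + φ·sin φ) = 28.418426·(0.85244860 + 0.55014523·0.52281104) = 32.399012
y = r_b·(sin φ − φ·cos φ) = 28.418426·(0.52281104 − 0.55014523·0.85244860) = 1.530062

x=32.399012 y=1.530062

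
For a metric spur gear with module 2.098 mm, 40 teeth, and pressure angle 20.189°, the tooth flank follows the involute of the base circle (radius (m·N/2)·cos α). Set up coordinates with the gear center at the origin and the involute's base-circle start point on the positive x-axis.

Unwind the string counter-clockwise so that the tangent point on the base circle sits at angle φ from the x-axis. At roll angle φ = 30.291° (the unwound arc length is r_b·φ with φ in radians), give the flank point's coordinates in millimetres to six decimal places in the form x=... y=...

x=44.506941 y=1.886086

pitch radius r_p = m·N/2 = 2.098·40/2 = 41.960000
base radius r_b = r_p·cos α = 41.960000·cos 20.189° = 39.381948
roll angle φ = 30.291° = 0.52867768 rad
x = r_b·(cos φ + φ·sin φ) = 39.381948·(0.86347479 + 0.52867768·0.50439200) = 44.506941
y = r_b·(sin φ − φ·cos φ) = 39.381948·(0.50439200 − 0.52867768·0.86347479) = 1.886086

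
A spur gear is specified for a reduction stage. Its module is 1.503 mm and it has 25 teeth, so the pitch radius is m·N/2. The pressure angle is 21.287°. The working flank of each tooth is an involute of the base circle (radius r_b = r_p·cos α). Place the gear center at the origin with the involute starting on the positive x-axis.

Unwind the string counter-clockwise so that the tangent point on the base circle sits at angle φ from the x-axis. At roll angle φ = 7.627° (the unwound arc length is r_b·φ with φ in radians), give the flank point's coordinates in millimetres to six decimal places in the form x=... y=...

pitch radius r_p = m·N/2 = 1.503·25/2 = 18.787500
base radius r_b = r_p·cos α = 18.787500·cos 21.287° = 17.505697
roll angle φ = 7.627° = 0.13311626 rad
x = r_b·(cos φ + φ·sin φ) = 17.505697·(0.99115311 + 0.13311626·0.13272347) = 17.660110
y = r_b·(sin φ − φ·cos φ) = 17.505697·(0.13272347 − 0.13311626·0.99115311) = 0.013740

x=17.660110 y=0.013740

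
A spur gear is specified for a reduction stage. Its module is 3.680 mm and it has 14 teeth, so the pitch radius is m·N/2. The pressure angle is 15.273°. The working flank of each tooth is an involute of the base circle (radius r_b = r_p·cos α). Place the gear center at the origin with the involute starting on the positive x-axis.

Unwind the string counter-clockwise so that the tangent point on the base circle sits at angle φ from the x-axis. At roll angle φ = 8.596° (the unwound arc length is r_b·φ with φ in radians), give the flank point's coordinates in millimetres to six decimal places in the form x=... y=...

pitch radius r_p = m·N/2 = 3.680·14/2 = 25.760000
base radius r_b = r_p·cos α = 25.760000·cos 15.273° = 24.850200
roll angle φ = 8.596° = 0.15002850 rad
x = r_b·(cos φ + φ·sin φ) = 24.850200·(0.98876682 + 0.15002850·0.14946631) = 25.128299
y = r_b·(sin φ − φ·cos φ) = 24.850200·(0.14946631 − 0.15002850·0.98876682) = 0.027910

x=25.128299 y=0.027910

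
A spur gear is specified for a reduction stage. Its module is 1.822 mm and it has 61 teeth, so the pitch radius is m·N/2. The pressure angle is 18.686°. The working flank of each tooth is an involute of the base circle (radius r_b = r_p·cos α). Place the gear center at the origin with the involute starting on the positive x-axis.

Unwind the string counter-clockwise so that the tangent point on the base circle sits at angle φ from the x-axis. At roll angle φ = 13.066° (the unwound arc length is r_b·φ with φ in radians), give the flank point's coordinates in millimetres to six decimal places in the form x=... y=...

x=53.992831 y=0.207018

pitch radius r_p = m·N/2 = 1.822·61/2 = 55.571000
base radius r_b = r_p·cos α = 55.571000·cos 18.686° = 52.641774
roll angle φ = 13.066° = 0.22804472 rad
x = r_b·(cos φ + φ·sin φ) = 52.641774·(0.97411029 + 0.22804472·0.22607330) = 53.992831
y = r_b·(sin φ − φ·cos φ) = 52.641774·(0.22607330 − 0.22804472·0.97411029) = 0.207018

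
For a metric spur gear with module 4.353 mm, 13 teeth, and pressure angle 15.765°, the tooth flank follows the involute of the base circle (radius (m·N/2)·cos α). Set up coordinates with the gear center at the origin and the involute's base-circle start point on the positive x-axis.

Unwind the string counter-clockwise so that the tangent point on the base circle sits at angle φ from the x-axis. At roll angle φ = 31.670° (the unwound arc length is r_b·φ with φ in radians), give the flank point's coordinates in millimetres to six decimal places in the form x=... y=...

pitch radius r_p = m·N/2 = 4.353·13/2 = 28.294500
base radius r_b = r_p·cos α = 28.294500·cos 15.765° = 27.230178
roll angle φ = 31.670° = 0.55274577 rad
x = r_b·(cos φ + φ·sin φ) = 27.230178·(0.85108613 + 0.55274577·0.52502610) = 31.077587
y = r_b·(sin φ − φ·cos φ) = 27.230178·(0.52502610 − 0.55274577·0.85108613) = 1.486545

x=31.077587 y=1.486545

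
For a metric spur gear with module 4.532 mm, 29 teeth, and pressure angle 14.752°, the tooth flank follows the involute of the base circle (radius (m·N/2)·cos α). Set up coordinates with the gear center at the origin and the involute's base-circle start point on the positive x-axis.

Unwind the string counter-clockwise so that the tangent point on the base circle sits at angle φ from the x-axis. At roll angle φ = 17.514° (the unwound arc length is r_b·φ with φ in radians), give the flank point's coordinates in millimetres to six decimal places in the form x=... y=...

pitch radius r_p = m·N/2 = 4.532·29/2 = 65.714000
base radius r_b = r_p·cos α = 65.714000·cos 14.752° = 63.547873
roll angle φ = 17.514° = 0.30567697 rad
x = r_b·(cos φ + φ·sin φ) = 63.547873·(0.95364345 + 0.30567697·0.30093883) = 66.447785
y = r_b·(sin φ − φ·cos φ) = 63.547873·(0.30093883 − 0.30567697·0.95364345) = 0.599383

x=66.447785 y=0.599383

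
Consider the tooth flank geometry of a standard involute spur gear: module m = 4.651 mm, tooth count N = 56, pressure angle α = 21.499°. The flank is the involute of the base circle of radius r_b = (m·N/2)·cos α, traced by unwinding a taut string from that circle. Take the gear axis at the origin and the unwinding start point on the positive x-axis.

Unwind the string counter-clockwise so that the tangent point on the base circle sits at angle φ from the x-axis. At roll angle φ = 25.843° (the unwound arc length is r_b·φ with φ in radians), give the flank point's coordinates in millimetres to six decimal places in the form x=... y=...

pitch radius r_p = m·N/2 = 4.651·56/2 = 130.228000
base radius r_b = r_p·cos α = 130.228000·cos 21.499° = 121.167252
roll angle φ = 25.843° = 0.45104544 rad
x = r_b·(cos φ + φ·sin φ) = 121.167252·(0.89999188 + 0.45104544·0.43590666) = 132.872686
y = r_b·(sin φ − φ·cos φ) = 121.167252·(0.43590666 − 0.45104544·0.89999188) = 3.631313

x=132.872686 y=3.631313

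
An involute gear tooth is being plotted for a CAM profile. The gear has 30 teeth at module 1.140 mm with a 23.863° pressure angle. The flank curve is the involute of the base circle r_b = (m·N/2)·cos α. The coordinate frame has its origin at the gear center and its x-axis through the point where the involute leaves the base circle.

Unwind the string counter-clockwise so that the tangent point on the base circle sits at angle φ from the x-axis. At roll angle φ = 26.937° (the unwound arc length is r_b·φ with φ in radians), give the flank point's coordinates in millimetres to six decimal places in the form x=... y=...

pitch radius r_p = m·N/2 = 1.140·30/2 = 17.100000
base radius r_b = r_p·cos α = 17.100000·cos 23.863° = 15.638213
roll angle φ = 26.937° = 0.47013934 rad
x = r_b·(cos φ + φ·sin φ) = 15.638213·(0.89150517 + 0.47013934·0.45301051) = 17.272144
y = r_b·(sin φ − φ·cos φ) = 15.638213·(0.45301051 − 0.47013934·0.89150517) = 0.529805

x=17.272144 y=0.529805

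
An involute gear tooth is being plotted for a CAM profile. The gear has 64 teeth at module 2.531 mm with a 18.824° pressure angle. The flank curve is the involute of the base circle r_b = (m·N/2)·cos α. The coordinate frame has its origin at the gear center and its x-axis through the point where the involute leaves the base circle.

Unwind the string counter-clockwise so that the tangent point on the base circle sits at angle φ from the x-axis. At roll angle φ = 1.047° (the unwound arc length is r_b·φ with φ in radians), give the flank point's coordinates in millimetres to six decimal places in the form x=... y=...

x=76.672875 y=0.000156

pitch radius r_p = m·N/2 = 2.531·64/2 = 80.992000
base radius r_b = r_p·cos α = 80.992000·cos 18.824° = 76.660077
roll angle φ = 1.047° = 0.01827360 rad
x = r_b·(cos φ + φ·sin φ) = 76.660077·(0.99983304 + 0.01827360·0.01827258) = 76.672875
y = r_b·(sin φ − φ·cos φ) = 76.660077·(0.01827258 − 0.01827360·0.99983304) = 0.000156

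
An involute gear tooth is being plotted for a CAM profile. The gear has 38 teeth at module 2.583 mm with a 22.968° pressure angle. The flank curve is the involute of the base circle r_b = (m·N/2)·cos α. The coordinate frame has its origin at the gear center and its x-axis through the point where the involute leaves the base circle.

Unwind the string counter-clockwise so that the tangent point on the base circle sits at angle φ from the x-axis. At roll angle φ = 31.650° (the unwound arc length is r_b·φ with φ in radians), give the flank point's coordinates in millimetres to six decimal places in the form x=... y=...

pitch radius r_p = m·N/2 = 2.583·38/2 = 49.077000
base radius r_b = r_p·cos α = 49.077000·cos 22.968° = 45.186319
roll angle φ = 31.650° = 0.55239671 rad
x = r_b·(cos φ + φ·sin φ) = 45.186319·(0.85126935 + 0.55239671·0.52472898) = 51.563370
y = r_b·(sin φ − φ·cos φ) = 45.186319·(0.52472898 − 0.55239671·0.85126935) = 2.462229

x=51.563370 y=2.462229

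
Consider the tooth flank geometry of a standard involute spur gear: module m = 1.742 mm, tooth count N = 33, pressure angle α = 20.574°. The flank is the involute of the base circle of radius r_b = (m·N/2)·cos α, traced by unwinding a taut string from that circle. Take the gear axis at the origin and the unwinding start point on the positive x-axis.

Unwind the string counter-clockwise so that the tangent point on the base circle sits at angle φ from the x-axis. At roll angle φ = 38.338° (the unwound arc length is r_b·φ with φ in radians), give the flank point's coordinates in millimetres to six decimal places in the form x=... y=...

x=32.276156 y=2.568847

pitch radius r_p = m·N/2 = 1.742·33/2 = 28.743000
base radius r_b = r_p·cos α = 28.743000·cos 20.574° = 26.909746
roll angle φ = 38.338° = 0.66912433 rad
x = r_b·(cos φ + φ·sin φ) = 26.909746·(0.78436514 + 0.66912433·0.62029938) = 32.276156
y = r_b·(sin φ − φ·cos φ) = 26.909746·(0.62029938 − 0.66912433·0.78436514) = 2.568847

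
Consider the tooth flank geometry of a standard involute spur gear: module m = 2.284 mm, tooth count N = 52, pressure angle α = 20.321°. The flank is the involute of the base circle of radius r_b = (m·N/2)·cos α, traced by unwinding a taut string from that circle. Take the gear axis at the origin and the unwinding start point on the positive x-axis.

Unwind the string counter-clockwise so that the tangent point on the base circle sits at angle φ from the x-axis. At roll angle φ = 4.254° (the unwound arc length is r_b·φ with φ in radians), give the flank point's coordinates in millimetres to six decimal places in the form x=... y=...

pitch radius r_p = m·N/2 = 2.284·52/2 = 59.384000
base radius r_b = r_p·cos α = 59.384000·cos 20.321° = 55.688042
roll angle φ = 4.254° = 0.07424631 rad
x = r_b·(cos φ + φ·sin φ) = 55.688042·(0.99724501 + 0.07424631·0.07417811) = 55.841321
y = r_b·(sin φ − φ·cos φ) = 55.688042·(0.07417811 − 0.07424631·0.99724501) = 0.007593

x=55.841321 y=0.007593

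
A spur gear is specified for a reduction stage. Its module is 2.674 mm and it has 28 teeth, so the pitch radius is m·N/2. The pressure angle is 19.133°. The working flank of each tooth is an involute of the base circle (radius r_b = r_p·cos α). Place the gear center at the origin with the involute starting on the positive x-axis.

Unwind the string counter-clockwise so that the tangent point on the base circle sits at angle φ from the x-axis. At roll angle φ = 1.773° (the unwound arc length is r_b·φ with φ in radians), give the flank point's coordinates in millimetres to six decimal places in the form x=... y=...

pitch radius r_p = m·N/2 = 2.674·28/2 = 37.436000
base radius r_b = r_p·cos α = 37.436000·cos 19.133° = 35.368046
roll angle φ = 1.773° = 0.03094469 rad
x = r_b·(cos φ + φ·sin φ) = 35.368046·(0.99952125 + 0.03094469·0.03093975) = 35.384976
y = r_b·(sin φ − φ·cos φ) = 35.368046·(0.03093975 − 0.03094469·0.99952125) = 0.000349

x=35.384976 y=0.000349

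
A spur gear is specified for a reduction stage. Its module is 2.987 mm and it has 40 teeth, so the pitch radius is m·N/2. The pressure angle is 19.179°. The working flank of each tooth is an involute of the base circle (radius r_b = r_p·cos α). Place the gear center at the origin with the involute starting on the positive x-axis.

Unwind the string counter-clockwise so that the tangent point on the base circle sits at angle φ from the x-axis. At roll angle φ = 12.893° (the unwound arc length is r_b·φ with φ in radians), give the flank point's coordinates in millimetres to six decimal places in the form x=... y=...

x=57.834768 y=0.213225

pitch radius r_p = m·N/2 = 2.987·40/2 = 59.740000
base radius r_b = r_p·cos α = 59.740000·cos 19.179° = 56.424241
roll angle φ = 12.893° = 0.22502530 rad
x = r_b·(cos φ + φ·sin φ) = 56.424241·(0.97478846 + 0.22502530·0.22313102) = 57.834768
y = r_b·(sin φ − φ·cos φ) = 56.424241·(0.22313102 − 0.22502530·0.97478846) = 0.213225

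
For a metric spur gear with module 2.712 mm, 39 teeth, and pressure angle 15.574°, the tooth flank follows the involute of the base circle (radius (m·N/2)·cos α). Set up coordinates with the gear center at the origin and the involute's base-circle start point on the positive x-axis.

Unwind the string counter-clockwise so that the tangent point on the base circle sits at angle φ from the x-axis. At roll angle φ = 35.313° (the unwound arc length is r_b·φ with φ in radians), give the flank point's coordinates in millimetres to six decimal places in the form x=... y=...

pitch radius r_p = m·N/2 = 2.712·39/2 = 52.884000
base radius r_b = r_p·cos α = 52.884000·cos 15.574° = 50.942337
roll angle φ = 35.313° = 0.61632812 rad
x = r_b·(cos φ + φ·sin φ) = 50.942337·(0.81600646 + 0.61632812·0.57804279) = 59.718198
y = r_b·(sin φ − φ·cos φ) = 50.942337·(0.57804279 − 0.61632812·0.81600646) = 3.826537

x=59.718198 y=3.826537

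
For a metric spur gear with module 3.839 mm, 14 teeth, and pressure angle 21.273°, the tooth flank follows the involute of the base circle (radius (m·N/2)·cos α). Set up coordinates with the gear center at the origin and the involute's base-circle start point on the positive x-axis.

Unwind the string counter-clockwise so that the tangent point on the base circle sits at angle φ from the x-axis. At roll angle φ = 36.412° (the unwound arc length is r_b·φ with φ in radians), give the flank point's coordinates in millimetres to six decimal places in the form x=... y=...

x=29.599564 y=2.057169

pitch radius r_p = m·N/2 = 3.839·14/2 = 26.873000
base radius r_b = r_p·cos α = 26.873000·cos 21.273° = 25.041936
roll angle φ = 36.412° = 0.63550929 rad
x = r_b·(cos φ + φ·sin φ) = 25.041936·(0.80476949 + 0.63550929·0.59358745) = 29.599564
y = r_b·(sin φ − φ·cos φ) = 25.041936·(0.59358745 − 0.63550929·0.80476949) = 2.057169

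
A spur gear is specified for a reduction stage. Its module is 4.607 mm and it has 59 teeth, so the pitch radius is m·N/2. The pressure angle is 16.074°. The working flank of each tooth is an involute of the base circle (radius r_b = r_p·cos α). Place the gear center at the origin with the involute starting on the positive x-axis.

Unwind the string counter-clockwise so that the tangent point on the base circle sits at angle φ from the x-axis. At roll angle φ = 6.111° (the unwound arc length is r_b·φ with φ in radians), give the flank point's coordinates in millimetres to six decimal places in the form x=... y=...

pitch radius r_p = m·N/2 = 4.607·59/2 = 135.906500
base radius r_b = r_p·cos α = 135.906500·cos 16.074° = 130.593221
roll angle φ = 6.111° = 0.10665707 rad
x = r_b·(cos φ + φ·sin φ) = 130.593221·(0.99431752 + 0.10665707·0.10645497) = 131.333907
y = r_b·(sin φ − φ·cos φ) = 130.593221·(0.10645497 − 0.10665707·0.99431752) = 0.052756

x=131.333907 y=0.052756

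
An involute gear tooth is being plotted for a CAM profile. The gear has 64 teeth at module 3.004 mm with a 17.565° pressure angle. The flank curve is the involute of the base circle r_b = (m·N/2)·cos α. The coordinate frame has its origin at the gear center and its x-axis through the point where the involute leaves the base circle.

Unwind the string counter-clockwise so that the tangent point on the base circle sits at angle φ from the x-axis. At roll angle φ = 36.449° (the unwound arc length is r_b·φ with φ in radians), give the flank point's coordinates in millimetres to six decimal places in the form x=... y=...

x=108.355893 y=7.550975

pitch radius r_p = m·N/2 = 3.004·64/2 = 96.128000
base radius r_b = r_p·cos α = 96.128000·cos 17.565° = 91.646051
roll angle φ = 36.449° = 0.63615506 rad
x = r_b·(cos φ + φ·sin φ) = 91.646051·(0.80438600 + 0.63615506·0.59410702) = 108.355893
y = r_b·(sin φ − φ·cos φ) = 91.646051·(0.59410702 − 0.63615506·0.80438600) = 7.550975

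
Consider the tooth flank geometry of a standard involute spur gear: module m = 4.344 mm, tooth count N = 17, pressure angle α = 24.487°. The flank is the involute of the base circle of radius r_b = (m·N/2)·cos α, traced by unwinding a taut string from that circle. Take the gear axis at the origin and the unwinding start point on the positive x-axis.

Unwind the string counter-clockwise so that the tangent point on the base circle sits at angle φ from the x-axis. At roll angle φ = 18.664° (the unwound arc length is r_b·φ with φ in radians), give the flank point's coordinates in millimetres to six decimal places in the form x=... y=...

x=35.338700 y=0.383077

pitch radius r_p = m·N/2 = 4.344·17/2 = 36.924000
base radius r_b = r_p·cos α = 36.924000·cos 24.487° = 33.602883
roll angle φ = 18.664° = 0.32574825 rad
x = r_b·(cos φ + φ·sin φ) = 33.602883·(0.94741154 + 0.32574825·0.32001778) = 35.338700
y = r_b·(sin φ − φ·cos φ) = 33.602883·(0.32001778 − 0.32574825·0.94741154) = 0.383077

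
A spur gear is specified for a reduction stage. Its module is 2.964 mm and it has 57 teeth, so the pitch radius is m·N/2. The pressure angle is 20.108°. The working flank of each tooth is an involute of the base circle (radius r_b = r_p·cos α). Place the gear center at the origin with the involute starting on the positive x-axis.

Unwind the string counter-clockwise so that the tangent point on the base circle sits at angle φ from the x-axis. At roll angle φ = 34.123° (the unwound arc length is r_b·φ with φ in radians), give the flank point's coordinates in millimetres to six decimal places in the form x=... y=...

pitch radius r_p = m·N/2 = 2.964·57/2 = 84.474000
base radius r_b = r_p·cos α = 84.474000·cos 20.108° = 79.324994
roll angle φ = 34.123° = 0.59555870 rad
x = r_b·(cos φ + φ·sin φ) = 79.324994·(0.82783521 + 0.59555870·0.56097135) = 92.169819
y = r_b·(sin φ − φ·cos φ) = 79.324994·(0.56097135 − 0.59555870·0.82783521) = 5.389887

x=92.169819 y=5.389887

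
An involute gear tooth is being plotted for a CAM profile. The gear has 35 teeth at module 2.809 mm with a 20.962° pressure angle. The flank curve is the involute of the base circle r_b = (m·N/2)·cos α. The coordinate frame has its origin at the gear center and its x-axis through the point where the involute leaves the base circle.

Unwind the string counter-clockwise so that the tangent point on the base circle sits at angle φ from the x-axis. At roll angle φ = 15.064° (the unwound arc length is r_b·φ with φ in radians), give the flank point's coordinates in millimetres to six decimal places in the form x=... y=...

x=47.463404 y=0.276171

pitch radius r_p = m·N/2 = 2.809·35/2 = 49.157500
base radius r_b = r_p·cos α = 49.157500·cos 20.962° = 45.904153
roll angle φ = 15.064° = 0.26291640 rad
x = r_b·(cos φ + φ·sin φ) = 45.904153·(0.96563612 + 0.26291640·0.25989783) = 47.463404
y = r_b·(sin φ − φ·cos φ) = 45.904153·(0.25989783 − 0.26291640·0.96563612) = 0.276171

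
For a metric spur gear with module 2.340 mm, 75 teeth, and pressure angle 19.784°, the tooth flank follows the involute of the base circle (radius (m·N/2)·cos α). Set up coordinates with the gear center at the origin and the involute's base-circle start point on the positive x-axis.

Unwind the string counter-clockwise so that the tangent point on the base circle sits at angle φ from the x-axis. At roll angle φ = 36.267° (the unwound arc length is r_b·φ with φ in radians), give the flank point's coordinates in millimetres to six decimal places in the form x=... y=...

x=97.491659 y=6.704552

pitch radius r_p = m·N/2 = 2.340·75/2 = 87.750000
base radius r_b = r_p·cos α = 87.750000·cos 19.784° = 82.570585
roll angle φ = 36.267° = 0.63297856 rad
x = r_b·(cos φ + φ·sin φ) = 82.570585·(0.80626912 + 0.63297856·0.59154890) = 97.491659
y = r_b·(sin φ − φ·cos φ) = 82.570585·(0.59154890 − 0.63297856·0.80626912) = 6.704552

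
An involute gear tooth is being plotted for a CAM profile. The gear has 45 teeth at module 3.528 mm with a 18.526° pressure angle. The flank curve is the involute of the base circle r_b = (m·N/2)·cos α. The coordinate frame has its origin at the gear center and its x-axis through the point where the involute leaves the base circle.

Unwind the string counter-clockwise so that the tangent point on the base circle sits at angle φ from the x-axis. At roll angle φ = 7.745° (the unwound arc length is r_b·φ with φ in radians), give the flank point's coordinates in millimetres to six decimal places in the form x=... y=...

pitch radius r_p = m·N/2 = 3.528·45/2 = 79.380000
base radius r_b = r_p·cos α = 79.380000·cos 18.526° = 75.266494
roll angle φ = 7.745° = 0.13517575 rad
x = r_b·(cos φ + φ·sin φ) = 75.266494·(0.99087766 + 0.13517575·0.13476446) = 75.951009
y = r_b·(sin φ − φ·cos φ) = 75.266494·(0.13476446 − 0.13517575·0.99087766) = 0.061856

x=75.951009 y=0.061856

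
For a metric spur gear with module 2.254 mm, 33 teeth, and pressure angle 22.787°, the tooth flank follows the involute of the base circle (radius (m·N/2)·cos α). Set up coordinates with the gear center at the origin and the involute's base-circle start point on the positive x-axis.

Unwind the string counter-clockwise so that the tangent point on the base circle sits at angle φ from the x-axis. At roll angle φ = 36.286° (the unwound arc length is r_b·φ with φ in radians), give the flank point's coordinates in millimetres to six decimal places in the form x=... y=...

pitch radius r_p = m·N/2 = 2.254·33/2 = 37.191000
base radius r_b = r_p·cos α = 37.191000·cos 22.787° = 34.288282
roll angle φ = 36.286° = 0.63331017 rad
x = r_b·(cos φ + φ·sin φ) = 34.288282·(0.80607291 + 0.63331017·0.59181624) = 40.490214
y = r_b·(sin φ − φ·cos φ) = 34.288282·(0.59181624 − 0.63331017·0.80607291) = 2.788394

x=40.490214 y=2.788394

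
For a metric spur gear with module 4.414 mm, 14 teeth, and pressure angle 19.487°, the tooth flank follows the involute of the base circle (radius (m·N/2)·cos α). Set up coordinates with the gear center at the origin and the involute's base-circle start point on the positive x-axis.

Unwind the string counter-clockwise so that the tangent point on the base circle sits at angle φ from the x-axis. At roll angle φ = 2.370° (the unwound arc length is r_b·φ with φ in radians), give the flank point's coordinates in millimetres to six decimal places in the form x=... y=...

x=29.152985 y=0.000687

pitch radius r_p = m·N/2 = 4.414·14/2 = 30.898000
base radius r_b = r_p·cos α = 30.898000·cos 19.487° = 29.128076
roll angle φ = 2.370° = 0.04136430 rad
x = r_b·(cos φ + φ·sin φ) = 29.128076·(0.99914462 + 0.04136430·0.04135251) = 29.152985
y = r_b·(sin φ − φ·cos φ) = 29.128076·(0.04135251 − 0.04136430·0.99914462) = 0.000687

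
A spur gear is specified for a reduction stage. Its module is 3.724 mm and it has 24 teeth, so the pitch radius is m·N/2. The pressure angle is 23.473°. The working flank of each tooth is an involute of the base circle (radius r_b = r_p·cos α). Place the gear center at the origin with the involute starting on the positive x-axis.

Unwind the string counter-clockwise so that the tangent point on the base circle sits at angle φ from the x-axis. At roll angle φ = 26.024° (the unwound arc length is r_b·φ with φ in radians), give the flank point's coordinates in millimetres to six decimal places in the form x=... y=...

pitch radius r_p = m·N/2 = 3.724·24/2 = 44.688000
base radius r_b = r_p·cos α = 44.688000·cos 23.473° = 40.989973
roll angle φ = 26.024° = 0.45420448 rad
x = r_b·(cos φ + φ·sin φ) = 40.989973·(0.89861034 + 0.45420448·0.43874759) = 45.002542
y = r_b·(sin φ − φ·cos φ) = 40.989973·(0.43874759 − 0.45420448·0.89861034) = 1.254078

x=45.002542 y=1.254078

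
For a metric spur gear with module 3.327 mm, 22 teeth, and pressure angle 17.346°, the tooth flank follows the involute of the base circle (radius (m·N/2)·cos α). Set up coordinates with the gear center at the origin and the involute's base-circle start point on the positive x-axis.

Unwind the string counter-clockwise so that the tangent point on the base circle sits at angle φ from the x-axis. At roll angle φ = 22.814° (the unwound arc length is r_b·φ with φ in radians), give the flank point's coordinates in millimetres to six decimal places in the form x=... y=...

x=37.593061 y=0.723511

pitch radius r_p = m·N/2 = 3.327·22/2 = 36.597000
base radius r_b = r_p·cos α = 36.597000·cos 17.346° = 34.932632
roll angle φ = 22.814° = 0.39817942 rad
x = r_b·(cos φ + φ·sin φ) = 34.932632·(0.92176844 + 0.39817942·0.38774083) = 37.593061
y = r_b·(sin φ − φ·cos φ) = 34.932632·(0.38774083 − 0.39817942·0.92176844) = 0.723511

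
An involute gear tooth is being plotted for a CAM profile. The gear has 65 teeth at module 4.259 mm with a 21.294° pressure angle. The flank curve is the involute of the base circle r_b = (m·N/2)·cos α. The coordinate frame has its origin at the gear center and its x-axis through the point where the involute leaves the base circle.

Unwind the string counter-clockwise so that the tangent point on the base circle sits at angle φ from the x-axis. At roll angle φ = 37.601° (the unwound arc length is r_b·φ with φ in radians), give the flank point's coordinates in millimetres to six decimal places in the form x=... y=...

pitch radius r_p = m·N/2 = 4.259·65/2 = 138.417500
base radius r_b = r_p·cos α = 138.417500·cos 21.294° = 128.967635
roll angle φ = 37.601° = 0.65626125 rad
x = r_b·(cos φ + φ·sin φ) = 128.967635·(0.79227899 + 0.65626125·0.61015899) = 153.820046
y = r_b·(sin φ − φ·cos φ) = 128.967635·(0.61015899 − 0.65626125·0.79227899) = 11.635071

x=153.820046 y=11.635071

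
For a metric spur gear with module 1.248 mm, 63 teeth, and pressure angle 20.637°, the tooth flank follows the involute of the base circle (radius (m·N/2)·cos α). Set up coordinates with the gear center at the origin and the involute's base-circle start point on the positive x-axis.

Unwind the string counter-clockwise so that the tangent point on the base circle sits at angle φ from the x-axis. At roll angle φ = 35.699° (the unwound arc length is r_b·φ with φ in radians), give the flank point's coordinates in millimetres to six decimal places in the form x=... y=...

pitch radius r_p = m·N/2 = 1.248·63/2 = 39.312000
base radius r_b = r_p·cos α = 39.312000·cos 20.637° = 36.789433
roll angle φ = 35.699° = 0.62306509 rad
x = r_b·(cos φ + φ·sin φ) = 36.789433·(0.81209371 + 0.62306509·0.58352704) = 43.252197
y = r_b·(sin φ − φ·cos φ) = 36.789433·(0.58352704 − 0.62306509·0.81209371) = 2.852645

x=43.252197 y=2.852645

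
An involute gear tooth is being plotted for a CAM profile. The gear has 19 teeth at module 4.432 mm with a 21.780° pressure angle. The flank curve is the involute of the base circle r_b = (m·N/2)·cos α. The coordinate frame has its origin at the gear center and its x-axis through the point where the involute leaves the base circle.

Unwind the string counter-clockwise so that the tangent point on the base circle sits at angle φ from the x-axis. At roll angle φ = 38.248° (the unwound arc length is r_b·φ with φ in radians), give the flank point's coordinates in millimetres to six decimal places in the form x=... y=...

pitch radius r_p = m·N/2 = 4.432·19/2 = 42.104000
base radius r_b = r_p·cos α = 42.104000·cos 21.780° = 39.098423
roll angle φ = 38.248° = 0.66755353 rad
x = r_b·(cos φ + φ·sin φ) = 39.098423·(0.78533854 + 0.66755353·0.61906654) = 46.863315
y = r_b·(sin φ − φ·cos φ) = 39.098423·(0.61906654 − 0.66755353·0.78533854) = 3.706961

x=46.863315 y=3.706961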